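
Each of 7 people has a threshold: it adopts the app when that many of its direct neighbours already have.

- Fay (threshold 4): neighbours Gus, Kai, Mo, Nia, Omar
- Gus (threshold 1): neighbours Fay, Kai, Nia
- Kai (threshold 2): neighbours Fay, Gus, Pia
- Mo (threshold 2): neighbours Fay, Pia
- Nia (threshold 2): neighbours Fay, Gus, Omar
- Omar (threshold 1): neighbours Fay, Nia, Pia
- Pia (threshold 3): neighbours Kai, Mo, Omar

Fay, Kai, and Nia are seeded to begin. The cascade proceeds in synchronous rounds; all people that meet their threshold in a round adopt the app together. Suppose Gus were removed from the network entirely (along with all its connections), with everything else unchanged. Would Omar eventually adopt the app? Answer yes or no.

yes

With Gus removed:
Round 1 — Fay, Kai, Nia adopt the app (initial).
Round 2 — checking thresholds:
  Mo: 1 of 2 neighbours < 2, not yet.
  Omar: 2 of 3 neighbours ≥ 1, adopts the app.
  Pia: 1 of 3 neighbours < 3, not yet.
Round 3 — no new adoptions; cascade stops.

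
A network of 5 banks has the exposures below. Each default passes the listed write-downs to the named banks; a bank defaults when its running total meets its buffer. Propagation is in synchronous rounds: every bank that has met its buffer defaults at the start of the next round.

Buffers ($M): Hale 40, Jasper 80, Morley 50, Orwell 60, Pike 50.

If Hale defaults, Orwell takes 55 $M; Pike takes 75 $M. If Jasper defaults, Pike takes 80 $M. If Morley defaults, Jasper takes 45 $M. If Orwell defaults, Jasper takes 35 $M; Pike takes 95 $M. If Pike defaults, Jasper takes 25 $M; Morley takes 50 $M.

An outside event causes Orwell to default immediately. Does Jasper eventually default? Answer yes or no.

yes

Round 1 — Orwell defaults (initial).
  Jasper: +35 → 35 < 80
  Pike: +95 → 95 ≥ 50
Round 2 — Pike defaults.
  Jasper: +25 → 60 < 80
  Morley: +50 → 50 ≥ 50
Round 3 — Morley defaults.
  Jasper: +45 → 105 ≥ 80
Round 4 — Jasper defaults.
No further defaults.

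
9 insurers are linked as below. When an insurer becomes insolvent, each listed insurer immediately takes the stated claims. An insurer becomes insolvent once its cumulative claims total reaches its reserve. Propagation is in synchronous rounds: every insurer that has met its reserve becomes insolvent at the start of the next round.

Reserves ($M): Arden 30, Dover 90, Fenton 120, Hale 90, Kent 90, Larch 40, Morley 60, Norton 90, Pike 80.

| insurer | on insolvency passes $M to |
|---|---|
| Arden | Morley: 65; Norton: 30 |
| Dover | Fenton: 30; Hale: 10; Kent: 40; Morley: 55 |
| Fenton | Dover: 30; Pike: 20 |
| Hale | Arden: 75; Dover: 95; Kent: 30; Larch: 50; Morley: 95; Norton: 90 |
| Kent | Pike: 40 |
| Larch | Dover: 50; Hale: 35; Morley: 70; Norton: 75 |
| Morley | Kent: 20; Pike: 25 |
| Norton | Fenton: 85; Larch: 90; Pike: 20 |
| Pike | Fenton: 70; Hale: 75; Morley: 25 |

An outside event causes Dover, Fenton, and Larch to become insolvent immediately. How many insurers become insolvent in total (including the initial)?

Round 1 — Dover, Fenton, Larch become insolvent (initial).
  Hale: +10+35 → 45 < 90
  Kent: +40 → 40 < 90
  Morley: +55+70 → 125 ≥ 60
  Norton: +75 → 75 < 90
  Pike: +20 → 20 < 80
Round 2 — Morley becomes insolvent.
  Kent: +20 → 60 < 90
  Pike: +25 → 45 < 80
No further insolvencies.

4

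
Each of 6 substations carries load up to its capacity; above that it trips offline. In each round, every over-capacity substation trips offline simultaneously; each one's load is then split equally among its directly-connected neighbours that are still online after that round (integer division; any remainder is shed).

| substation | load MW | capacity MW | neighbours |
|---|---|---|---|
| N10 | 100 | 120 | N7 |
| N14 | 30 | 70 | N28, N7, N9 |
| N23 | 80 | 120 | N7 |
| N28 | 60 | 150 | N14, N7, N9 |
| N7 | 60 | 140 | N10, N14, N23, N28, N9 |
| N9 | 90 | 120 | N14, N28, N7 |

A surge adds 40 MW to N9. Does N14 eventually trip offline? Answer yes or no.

yes

Round 1 — N9 at 130 > 120. N9 trips offline.
  N9 sheds 130 MW to N14, N28, N7: 43 each (1 lost).
    N14: 30+43 = 73 > 70
    N28: 60+43 = 103 ≤ 150
    N7: 60+43 = 103 ≤ 140
Round 2 — N14 trips offline.
  N14 sheds 73 MW to N28, N7: 36 each (1 lost).
    N28: 103+36 = 139 ≤ 150
    N7: 103+36 = 139 ≤ 140
No further trips.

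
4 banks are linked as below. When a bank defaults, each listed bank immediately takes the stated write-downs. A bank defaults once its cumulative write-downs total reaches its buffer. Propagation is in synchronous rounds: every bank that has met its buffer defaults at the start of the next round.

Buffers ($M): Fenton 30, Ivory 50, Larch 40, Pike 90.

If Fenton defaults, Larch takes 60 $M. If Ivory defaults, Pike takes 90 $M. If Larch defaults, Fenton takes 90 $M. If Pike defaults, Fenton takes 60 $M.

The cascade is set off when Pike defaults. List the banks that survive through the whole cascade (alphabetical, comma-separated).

Ivory

Round 1 — Pike defaults (initial).
  Fenton: +60 → 60 ≥ 30
Round 2 — Fenton defaults.
  Larch: +60 → 60 ≥ 40
Round 3 — Larch defaults.
No further defaults.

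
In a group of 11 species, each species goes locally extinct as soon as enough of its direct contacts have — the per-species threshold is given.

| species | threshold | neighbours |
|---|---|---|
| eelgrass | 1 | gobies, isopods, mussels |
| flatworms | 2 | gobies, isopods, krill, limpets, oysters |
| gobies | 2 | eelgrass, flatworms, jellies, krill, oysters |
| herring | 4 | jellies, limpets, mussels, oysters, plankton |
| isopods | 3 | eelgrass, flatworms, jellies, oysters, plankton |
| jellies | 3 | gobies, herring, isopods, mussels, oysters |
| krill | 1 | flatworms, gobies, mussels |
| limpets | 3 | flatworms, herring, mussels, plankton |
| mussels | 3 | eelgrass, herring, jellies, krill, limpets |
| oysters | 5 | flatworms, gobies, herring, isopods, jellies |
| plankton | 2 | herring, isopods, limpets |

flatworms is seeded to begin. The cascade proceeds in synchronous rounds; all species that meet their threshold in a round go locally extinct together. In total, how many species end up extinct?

4

Round 1 — flatworms goes locally extinct (initial).
Round 2 — checking thresholds:
  gobies: 1 of 5 neighbours < 2, below threshold.
  isopods: 1 of 5 neighbours < 3, below threshold.
  krill: 1 of 3 neighbours ≥ 1, goes locally extinct.
  limpets: 1 of 4 neighbours < 3, below threshold.
  oysters: 1 of 5 neighbours < 5, below threshold.
Round 3 — checking thresholds:
  gobies: 2 of 5 neighbours ≥ 2, goes locally extinct.
  isopods: 1 of 5 neighbours < 3, below threshold.
  limpets: 1 of 4 neighbours < 3, below threshold.
  mussels: 1 of 5 neighbours < 3, below threshold.
  oysters: 1 of 5 neighbours < 5, below threshold.
Round 4 — checking thresholds:
  eelgrass: 1 of 3 neighbours ≥ 1, goes locally extinct.
  isopods: 1 of 5 neighbours < 3, below threshold.
  jellies: 1 of 5 neighbours < 3, below threshold.
  limpets: 1 of 4 neighbours < 3, below threshold.
  mussels: 1 of 5 neighbours < 3, below threshold.
  oysters: 2 of 5 neighbours < 5, below threshold.
Round 5 — no new extinctions; cascade stops.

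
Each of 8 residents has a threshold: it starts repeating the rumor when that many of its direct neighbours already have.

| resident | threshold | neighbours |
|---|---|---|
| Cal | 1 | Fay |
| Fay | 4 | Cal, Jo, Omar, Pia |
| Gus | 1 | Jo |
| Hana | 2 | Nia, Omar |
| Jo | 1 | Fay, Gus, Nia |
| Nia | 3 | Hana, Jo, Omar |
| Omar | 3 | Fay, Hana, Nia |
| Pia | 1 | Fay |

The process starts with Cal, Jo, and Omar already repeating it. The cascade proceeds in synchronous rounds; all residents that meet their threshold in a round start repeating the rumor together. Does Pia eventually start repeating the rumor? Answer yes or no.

no

Round 1 — Cal, Jo, Omar start repeating the rumor (initial).
Round 2 — checking thresholds:
  Fay: 3 of 4 neighbours < 4, not yet.
  Gus: 1 of 1 neighbours ≥ 1, starts repeating the rumor.
  Hana: 1 of 2 neighbours < 2, not yet.
  Nia: 2 of 3 neighbours < 3, not yet.
Round 3 — no new spreads; cascade stops.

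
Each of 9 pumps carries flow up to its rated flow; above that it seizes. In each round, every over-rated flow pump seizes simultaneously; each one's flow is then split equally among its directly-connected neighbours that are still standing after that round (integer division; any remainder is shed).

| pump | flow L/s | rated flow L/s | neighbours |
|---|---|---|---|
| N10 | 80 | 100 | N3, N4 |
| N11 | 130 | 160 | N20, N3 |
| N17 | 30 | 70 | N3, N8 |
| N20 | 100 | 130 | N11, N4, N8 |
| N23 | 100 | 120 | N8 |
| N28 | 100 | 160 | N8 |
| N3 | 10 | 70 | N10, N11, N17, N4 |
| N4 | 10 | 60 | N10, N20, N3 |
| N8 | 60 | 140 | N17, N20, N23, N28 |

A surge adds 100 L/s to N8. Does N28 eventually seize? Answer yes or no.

Round 1 — N8 at 160 > 140. N8 seizes.
  N8 sheds 160 L/s to N17, N20, N23, N28: 40 each.
    N17: 30+40 = 70 ≤ 70
    N20: 100+40 = 140 > 130
    N23: 100+40 = 140 > 120
    N28: 100+40 = 140 ≤ 160
Round 2 — N20, N23 seize.
  N20 sheds 140 L/s to N11, N4: 70 each.
    N11: 130+70 = 200 > 160
    N4: 10+70 = 80 > 60
  N23 sheds 140 L/s: no online neighbours, lost.
Round 3 — N11, N4 seize.
  N11 sheds 200 L/s to N3: 200 each.
    N3: 10+200 = 210 > 70
  N4 sheds 80 L/s to N10, N3: 40 each.
    N10: 80+40 = 120 > 100
    N3: 210+40 = 250 > 70
Round 4 — N10, N3 seize.
  N10 sheds 120 L/s: no online neighbours, lost.
  N3 sheds 250 L/s to N17: 250 each.
    N17: 70+250 = 320 > 70
Round 5 — N17 seizes.
  N17 sheds 320 L/s: no online neighbours, lost.
No further seizures.

no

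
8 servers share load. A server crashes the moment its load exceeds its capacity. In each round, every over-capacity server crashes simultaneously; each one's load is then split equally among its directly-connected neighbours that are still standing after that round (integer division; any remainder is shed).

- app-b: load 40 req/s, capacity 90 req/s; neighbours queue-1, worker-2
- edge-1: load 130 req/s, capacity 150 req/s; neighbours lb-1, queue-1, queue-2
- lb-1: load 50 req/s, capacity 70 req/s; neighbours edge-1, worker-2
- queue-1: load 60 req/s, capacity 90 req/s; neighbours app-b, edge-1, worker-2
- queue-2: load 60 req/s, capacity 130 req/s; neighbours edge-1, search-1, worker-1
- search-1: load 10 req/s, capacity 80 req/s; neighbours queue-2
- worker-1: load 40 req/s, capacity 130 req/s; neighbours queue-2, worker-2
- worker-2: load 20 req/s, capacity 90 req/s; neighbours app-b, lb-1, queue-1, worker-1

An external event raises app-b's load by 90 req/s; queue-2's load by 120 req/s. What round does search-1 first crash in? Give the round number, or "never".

Round 1 — app-b at 130 > 90; queue-2 at 180 > 130. app-b, queue-2 crash.
  app-b sheds 130 req/s to queue-1, worker-2: 65 each.
    queue-1: 60+65 = 125 > 90
    worker-2: 20+65 = 85 ≤ 90
  queue-2 sheds 180 req/s to edge-1, search-1, worker-1: 60 each.
    edge-1: 130+60 = 190 > 150
    search-1: 10+60 = 70 ≤ 80
    worker-1: 40+60 = 100 ≤ 130
Round 2 — edge-1, queue-1 crash.
  edge-1 sheds 190 req/s to lb-1: 190 each.
    lb-1: 50+190 = 240 > 70
  queue-1 sheds 125 req/s to worker-2: 125 each.
    worker-2: 85+125 = 210 > 90
Round 3 — lb-1, worker-2 crash.
  lb-1 sheds 240 req/s: no online neighbours, lost.
  worker-2 sheds 210 req/s to worker-1: 210 each.
    worker-1: 100+210 = 310 > 130
Round 4 — worker-1 crashes.
  worker-1 sheds 310 req/s: no online neighbours, lost.
No further crashes.

never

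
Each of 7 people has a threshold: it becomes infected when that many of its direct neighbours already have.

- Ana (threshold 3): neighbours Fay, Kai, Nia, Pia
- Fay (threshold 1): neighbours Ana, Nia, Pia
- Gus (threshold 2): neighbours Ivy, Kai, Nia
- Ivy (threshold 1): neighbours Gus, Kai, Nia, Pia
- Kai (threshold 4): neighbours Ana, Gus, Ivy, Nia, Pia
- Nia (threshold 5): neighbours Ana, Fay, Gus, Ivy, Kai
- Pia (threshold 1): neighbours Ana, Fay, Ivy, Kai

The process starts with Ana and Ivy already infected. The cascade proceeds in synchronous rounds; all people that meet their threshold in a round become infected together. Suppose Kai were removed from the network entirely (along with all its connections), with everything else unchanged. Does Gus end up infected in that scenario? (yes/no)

With Kai removed:
Round 1 — Ana, Ivy become infected (initial).
Round 2 — checking thresholds:
  Fay: 1 of 3 neighbours ≥ 1, becomes infected.
  Gus: 1 of 2 neighbours < 2, below threshold.
  Nia: 2 of 4 neighbours < 5, below threshold.
  Pia: 2 of 3 neighbours ≥ 1, becomes infected.
Round 3 — no new infections; cascade stops.

no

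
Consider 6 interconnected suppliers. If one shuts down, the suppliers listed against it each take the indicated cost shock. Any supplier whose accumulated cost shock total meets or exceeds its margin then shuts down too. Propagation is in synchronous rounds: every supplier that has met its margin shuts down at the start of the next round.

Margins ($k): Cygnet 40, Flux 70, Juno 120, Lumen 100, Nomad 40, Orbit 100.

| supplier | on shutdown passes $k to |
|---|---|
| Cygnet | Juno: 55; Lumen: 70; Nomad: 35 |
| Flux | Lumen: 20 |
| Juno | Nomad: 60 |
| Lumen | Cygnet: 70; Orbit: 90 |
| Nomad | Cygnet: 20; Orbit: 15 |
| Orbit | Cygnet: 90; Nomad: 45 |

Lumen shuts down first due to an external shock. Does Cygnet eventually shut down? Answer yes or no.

yes

Round 1 — Lumen shuts down (initial).
  Cygnet: +70 → 70 ≥ 40
  Orbit: +90 → 90 < 100
Round 2 — Cygnet shuts down.
  Juno: +55 → 55 < 120
  Nomad: +35 → 35 < 40
No further shutdowns.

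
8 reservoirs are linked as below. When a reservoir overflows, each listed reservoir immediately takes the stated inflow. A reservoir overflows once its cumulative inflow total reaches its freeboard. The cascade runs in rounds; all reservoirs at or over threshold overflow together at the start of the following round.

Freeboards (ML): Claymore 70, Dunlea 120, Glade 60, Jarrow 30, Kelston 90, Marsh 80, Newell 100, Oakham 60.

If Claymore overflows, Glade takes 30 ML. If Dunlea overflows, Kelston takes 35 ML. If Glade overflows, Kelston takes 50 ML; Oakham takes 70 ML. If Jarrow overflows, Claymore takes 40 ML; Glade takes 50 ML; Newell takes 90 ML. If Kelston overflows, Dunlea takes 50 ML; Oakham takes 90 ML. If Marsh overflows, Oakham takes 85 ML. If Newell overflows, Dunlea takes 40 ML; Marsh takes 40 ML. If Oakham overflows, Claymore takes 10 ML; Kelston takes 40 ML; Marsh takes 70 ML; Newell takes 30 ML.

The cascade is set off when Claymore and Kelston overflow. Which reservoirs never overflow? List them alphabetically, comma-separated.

Round 1 — Claymore, Kelston overflow (initial).
  Dunlea: +50 → 50 < 120
  Glade: +30 → 30 < 60
  Oakham: +90 → 90 ≥ 60
Round 2 — Oakham overflows.
  Marsh: +70 → 70 < 80
  Newell: +30 → 30 < 100
No further overflows.

Dunlea, Glade, Jarrow, Marsh, Newell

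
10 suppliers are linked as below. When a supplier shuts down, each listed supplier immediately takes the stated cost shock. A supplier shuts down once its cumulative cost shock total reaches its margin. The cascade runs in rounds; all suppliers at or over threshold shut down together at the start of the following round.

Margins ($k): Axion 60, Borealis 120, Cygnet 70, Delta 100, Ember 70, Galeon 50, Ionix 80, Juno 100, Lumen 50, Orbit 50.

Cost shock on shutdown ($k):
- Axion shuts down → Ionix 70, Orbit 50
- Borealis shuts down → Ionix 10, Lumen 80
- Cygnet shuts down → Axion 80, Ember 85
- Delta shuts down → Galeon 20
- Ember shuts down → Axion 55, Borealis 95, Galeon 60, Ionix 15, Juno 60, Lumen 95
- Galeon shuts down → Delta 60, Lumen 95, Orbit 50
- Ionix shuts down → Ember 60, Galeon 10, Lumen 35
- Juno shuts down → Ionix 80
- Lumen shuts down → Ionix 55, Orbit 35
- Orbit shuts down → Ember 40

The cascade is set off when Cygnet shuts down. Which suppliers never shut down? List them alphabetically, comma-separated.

Round 1 — Cygnet shuts down (initial).
  Axion: +80 → 80 ≥ 60
  Ember: +85 → 85 ≥ 70
Round 2 — Axion, Ember shut down.
  Borealis: +95 → 95 < 120
  Galeon: +60 → 60 ≥ 50
  Ionix: +70+15 → 85 ≥ 80
  Juno: +60 → 60 < 100
  Lumen: +95 → 95 ≥ 50
  Orbit: +50 → 50 ≥ 50
Round 3 — Galeon, Ionix, Lumen, Orbit shut down.
  Delta: +60 → 60 < 100
No further shutdowns.

Borealis, Delta, Juno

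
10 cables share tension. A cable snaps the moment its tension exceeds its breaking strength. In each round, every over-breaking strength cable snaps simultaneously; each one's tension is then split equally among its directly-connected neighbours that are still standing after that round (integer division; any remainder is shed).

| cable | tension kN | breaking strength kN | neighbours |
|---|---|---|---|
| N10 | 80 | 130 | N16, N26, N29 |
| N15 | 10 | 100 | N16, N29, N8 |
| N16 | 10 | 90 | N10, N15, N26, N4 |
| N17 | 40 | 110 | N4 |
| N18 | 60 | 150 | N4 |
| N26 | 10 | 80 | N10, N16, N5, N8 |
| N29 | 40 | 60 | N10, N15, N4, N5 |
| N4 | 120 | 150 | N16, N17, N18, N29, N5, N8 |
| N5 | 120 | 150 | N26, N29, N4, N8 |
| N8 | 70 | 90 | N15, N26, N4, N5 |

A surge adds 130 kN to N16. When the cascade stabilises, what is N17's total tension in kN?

Round 1 — N16 at 140 > 90. N16 snaps.
  N16 sheds 140 kN to N10, N15, N26, N4: 35 each.
    N10: 80+35 = 115 ≤ 130
    N15: 10+35 = 45 ≤ 100
    N26: 10+35 = 45 ≤ 80
    N4: 120+35 = 155 > 150
Round 2 — N4 snaps.
  N4 sheds 155 kN to N17, N18, N29, N5, N8: 31 each.
    N17: 40+31 = 71 ≤ 110
    N18: 60+31 = 91 ≤ 150
    N29: 40+31 = 71 > 60
    N5: 120+31 = 151 > 150
    N8: 70+31 = 101 > 90
Round 3 — N29, N5, N8 snap.
  N29 sheds 71 kN to N10, N15: 35 each (1 lost).
    N10: 115+35 = 150 > 130
    N15: 45+35 = 80 ≤ 100
  N5 sheds 151 kN to N26: 151 each.
    N26: 45+151 = 196 > 80
  N8 sheds 101 kN to N15, N26: 50 each (1 lost).
    N15: 80+50 = 130 > 100
    N26: 196+50 = 246 > 80
Round 4 — N10, N15, N26 snap.
  N10 sheds 150 kN: no online neighbours, lost.
  N15 sheds 130 kN: no online neighbours, lost.
  N26 sheds 246 kN: no online neighbours, lost.
No further breaks.

71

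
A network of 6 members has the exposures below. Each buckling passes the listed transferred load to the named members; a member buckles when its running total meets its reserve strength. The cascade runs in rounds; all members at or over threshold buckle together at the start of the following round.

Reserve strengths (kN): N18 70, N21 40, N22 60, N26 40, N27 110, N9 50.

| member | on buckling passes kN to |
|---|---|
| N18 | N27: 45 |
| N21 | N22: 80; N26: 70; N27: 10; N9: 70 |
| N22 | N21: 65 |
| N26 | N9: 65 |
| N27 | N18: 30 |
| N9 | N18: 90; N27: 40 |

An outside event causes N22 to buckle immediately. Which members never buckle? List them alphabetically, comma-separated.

Round 1 — N22 buckles (initial).
  N21: +65 → 65 ≥ 40
Round 2 — N21 buckles.
  N26: +70 → 70 ≥ 40
  N27: +10 → 10 < 110
  N9: +70 → 70 ≥ 50
Round 3 — N26, N9 buckle.
  N18: +90 → 90 ≥ 70
  N27: +40 → 50 < 110
Round 4 — N18 buckles.
  N27: +45 → 95 < 110
No further bucklings.

N27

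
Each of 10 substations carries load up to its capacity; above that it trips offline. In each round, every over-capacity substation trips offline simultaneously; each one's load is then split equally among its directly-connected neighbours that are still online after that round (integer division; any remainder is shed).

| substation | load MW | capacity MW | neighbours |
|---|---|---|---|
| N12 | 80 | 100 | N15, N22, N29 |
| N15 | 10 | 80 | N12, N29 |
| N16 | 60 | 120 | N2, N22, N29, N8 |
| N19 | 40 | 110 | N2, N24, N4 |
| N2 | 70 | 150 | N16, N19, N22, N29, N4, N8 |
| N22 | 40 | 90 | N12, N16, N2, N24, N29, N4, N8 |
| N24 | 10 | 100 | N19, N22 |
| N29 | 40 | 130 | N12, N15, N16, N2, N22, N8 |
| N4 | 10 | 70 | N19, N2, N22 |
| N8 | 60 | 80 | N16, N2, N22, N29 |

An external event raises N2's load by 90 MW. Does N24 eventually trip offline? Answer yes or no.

no

Round 1 — N2 at 160 > 150. N2 trips offline.
  N2 sheds 160 MW to N16, N19, N22, N29, N4, N8: 26 each (4 lost).
    N16: 60+26 = 86 ≤ 120
    N19: 40+26 = 66 ≤ 110
    N22: 40+26 = 66 ≤ 90
    N29: 40+26 = 66 ≤ 130
    N4: 10+26 = 36 ≤ 70
    N8: 60+26 = 86 > 80
Round 2 — N8 trips offline.
  N8 sheds 86 MW to N16, N22, N29: 28 each (2 lost).
    N16: 86+28 = 114 ≤ 120
    N22: 66+28 = 94 > 90
    N29: 66+28 = 94 ≤ 130
Round 3 — N22 trips offline.
  N22 sheds 94 MW to N12, N16, N24, N29, N4: 18 each (4 lost).
    N12: 80+18 = 98 ≤ 100
    N16: 114+18 = 132 > 120
    N24: 10+18 = 28 ≤ 100
    N29: 94+18 = 112 ≤ 130
    N4: 36+18 = 54 ≤ 70
Round 4 — N16 trips offline.
  N16 sheds 132 MW to N29: 132 each.
    N29: 112+132 = 244 > 130
Round 5 — N29 trips offline.
  N29 sheds 244 MW to N12, N15: 122 each.
    N12: 98+122 = 220 > 100
    N15: 10+122 = 132 > 80
Round 6 — N12, N15 trip offline.
  N12 sheds 220 MW: no online neighbours, lost.
  N15 sheds 132 MW: no online neighbours, lost.
No further trips.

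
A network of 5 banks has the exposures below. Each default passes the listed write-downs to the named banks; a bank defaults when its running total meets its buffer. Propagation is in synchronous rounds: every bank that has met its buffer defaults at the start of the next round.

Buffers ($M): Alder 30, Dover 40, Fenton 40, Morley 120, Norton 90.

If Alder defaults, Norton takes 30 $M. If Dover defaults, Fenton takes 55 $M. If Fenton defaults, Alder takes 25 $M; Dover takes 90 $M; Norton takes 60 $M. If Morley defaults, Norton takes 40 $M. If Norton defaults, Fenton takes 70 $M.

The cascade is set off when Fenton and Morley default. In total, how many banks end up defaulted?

4

Round 1 — Fenton, Morley default (initial).
  Alder: +25 → 25 < 30
  Dover: +90 → 90 ≥ 40
  Norton: +60+40 → 100 ≥ 90
Round 2 — Dover, Norton default.
No further defaults.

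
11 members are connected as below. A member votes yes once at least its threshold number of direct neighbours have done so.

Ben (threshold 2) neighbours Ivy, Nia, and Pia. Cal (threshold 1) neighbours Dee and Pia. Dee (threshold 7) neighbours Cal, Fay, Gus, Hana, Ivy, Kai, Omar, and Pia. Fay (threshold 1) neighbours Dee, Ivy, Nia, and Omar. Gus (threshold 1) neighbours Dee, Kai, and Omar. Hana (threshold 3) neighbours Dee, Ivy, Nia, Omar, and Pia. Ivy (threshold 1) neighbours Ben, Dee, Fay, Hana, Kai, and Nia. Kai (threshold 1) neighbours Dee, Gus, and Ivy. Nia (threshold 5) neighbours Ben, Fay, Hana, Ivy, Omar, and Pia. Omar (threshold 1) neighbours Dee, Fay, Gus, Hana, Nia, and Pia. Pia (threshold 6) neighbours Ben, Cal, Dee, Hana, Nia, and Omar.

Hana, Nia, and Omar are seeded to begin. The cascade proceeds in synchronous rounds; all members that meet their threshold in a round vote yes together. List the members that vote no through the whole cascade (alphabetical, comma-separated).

Cal, Dee, Pia

Round 1 — Hana, Nia, Omar vote yes (initial).
Round 2 — checking thresholds:
  Ben: 1 of 3 neighbours < 2, not yet.
  Dee: 2 of 8 neighbours < 7, not yet.
  Fay: 2 of 4 neighbours ≥ 1, votes yes.
  Gus: 1 of 3 neighbours ≥ 1, votes yes.
  Ivy: 2 of 6 neighbours ≥ 1, votes yes.
  Pia: 3 of 6 neighbours < 6, not yet.
Round 3 — checking thresholds:
  Ben: 2 of 3 neighbours ≥ 2, votes yes.
  Dee: 5 of 8 neighbours < 7, not yet.
  Kai: 2 of 3 neighbours ≥ 1, votes yes.
  Pia: 3 of 6 neighbours < 6, not yet.
Round 4 — no new yes votes; cascade stops.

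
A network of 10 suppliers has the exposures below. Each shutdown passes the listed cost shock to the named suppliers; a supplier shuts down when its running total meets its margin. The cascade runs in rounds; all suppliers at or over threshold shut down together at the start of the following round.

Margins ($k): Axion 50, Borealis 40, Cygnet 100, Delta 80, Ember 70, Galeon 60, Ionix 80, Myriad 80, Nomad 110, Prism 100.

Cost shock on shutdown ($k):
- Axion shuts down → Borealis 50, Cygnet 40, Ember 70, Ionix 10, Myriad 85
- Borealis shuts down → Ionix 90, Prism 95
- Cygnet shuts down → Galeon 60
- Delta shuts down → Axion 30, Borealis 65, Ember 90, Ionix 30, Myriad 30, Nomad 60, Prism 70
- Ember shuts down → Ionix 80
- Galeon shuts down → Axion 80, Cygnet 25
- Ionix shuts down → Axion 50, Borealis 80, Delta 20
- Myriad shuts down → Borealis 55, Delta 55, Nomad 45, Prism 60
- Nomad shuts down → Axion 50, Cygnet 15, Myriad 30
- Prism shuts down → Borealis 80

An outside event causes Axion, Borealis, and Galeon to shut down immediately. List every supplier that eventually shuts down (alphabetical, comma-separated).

Axion, Borealis, Ember, Galeon, Ionix, Myriad, Prism

Round 1 — Axion, Borealis, Galeon shut down (initial).
  Cygnet: +40+25 → 65 < 100
  Ember: +70 → 70 ≥ 70
  Ionix: +10+90 → 100 ≥ 80
  Myriad: +85 → 85 ≥ 80
  Prism: +95 → 95 < 100
Round 2 — Ember, Ionix, Myriad shut down.
  Delta: +20+55 → 75 < 80
  Nomad: +45 → 45 < 110
  Prism: +60 → 155 ≥ 100
Round 3 — Prism shuts down.
No further shutdowns.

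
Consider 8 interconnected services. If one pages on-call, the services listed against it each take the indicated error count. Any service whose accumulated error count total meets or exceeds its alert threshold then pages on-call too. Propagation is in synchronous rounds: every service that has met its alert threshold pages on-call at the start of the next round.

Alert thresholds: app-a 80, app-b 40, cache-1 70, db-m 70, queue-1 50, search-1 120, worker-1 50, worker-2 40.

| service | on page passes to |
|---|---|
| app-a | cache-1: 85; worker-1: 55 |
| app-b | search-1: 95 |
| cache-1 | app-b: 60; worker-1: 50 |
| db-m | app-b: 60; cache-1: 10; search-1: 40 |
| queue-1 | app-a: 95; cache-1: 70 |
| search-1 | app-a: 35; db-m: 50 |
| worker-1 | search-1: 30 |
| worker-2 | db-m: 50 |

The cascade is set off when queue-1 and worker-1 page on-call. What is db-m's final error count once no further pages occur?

50

Round 1 — queue-1, worker-1 page on-call (initial).
  app-a: +95 → 95 ≥ 80
  cache-1: +70 → 70 ≥ 70
  search-1: +30 → 30 < 120
Round 2 — app-a, cache-1 page on-call.
  app-b: +60 → 60 ≥ 40
Round 3 — app-b pages on-call.
  search-1: +95 → 125 ≥ 120
Round 4 — search-1 pages on-call.
  db-m: +50 → 50 < 70
No further pages.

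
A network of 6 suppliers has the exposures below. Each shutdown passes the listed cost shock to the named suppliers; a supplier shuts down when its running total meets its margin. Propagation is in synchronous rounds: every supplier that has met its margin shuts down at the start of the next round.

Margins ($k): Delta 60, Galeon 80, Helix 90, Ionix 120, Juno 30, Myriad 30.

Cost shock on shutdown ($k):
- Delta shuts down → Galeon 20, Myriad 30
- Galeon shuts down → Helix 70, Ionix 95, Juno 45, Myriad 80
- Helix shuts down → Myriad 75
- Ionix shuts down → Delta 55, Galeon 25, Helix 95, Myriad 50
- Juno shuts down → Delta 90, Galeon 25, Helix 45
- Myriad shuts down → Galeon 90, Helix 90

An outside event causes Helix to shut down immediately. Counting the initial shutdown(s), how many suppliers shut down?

5

Round 1 — Helix shuts down (initial).
  Myriad: +75 → 75 ≥ 30
Round 2 — Myriad shuts down.
  Galeon: +90 → 90 ≥ 80
Round 3 — Galeon shuts down.
  Ionix: +95 → 95 < 120
  Juno: +45 → 45 ≥ 30
Round 4 — Juno shuts down.
  Delta: +90 → 90 ≥ 60
Round 5 — Delta shuts down.
No further shutdowns.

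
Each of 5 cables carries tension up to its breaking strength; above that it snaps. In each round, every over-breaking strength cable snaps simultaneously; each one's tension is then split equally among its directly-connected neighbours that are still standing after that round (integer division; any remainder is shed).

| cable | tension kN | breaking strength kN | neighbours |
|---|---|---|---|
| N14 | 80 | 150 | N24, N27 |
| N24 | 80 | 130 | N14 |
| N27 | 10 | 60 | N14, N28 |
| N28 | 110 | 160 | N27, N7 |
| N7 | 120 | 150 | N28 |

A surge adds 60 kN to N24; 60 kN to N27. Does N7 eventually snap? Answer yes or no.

Round 1 — N24 at 140 > 130; N27 at 70 > 60. N24, N27 snap.
  N24 sheds 140 kN to N14: 140 each.
    N14: 80+140 = 220 > 150
  N27 sheds 70 kN to N14, N28: 35 each.
    N14: 220+35 = 255 > 150
    N28: 110+35 = 145 ≤ 160
Round 2 — N14 snaps.
  N14 sheds 255 kN: no online neighbours, lost.
No further breaks.

no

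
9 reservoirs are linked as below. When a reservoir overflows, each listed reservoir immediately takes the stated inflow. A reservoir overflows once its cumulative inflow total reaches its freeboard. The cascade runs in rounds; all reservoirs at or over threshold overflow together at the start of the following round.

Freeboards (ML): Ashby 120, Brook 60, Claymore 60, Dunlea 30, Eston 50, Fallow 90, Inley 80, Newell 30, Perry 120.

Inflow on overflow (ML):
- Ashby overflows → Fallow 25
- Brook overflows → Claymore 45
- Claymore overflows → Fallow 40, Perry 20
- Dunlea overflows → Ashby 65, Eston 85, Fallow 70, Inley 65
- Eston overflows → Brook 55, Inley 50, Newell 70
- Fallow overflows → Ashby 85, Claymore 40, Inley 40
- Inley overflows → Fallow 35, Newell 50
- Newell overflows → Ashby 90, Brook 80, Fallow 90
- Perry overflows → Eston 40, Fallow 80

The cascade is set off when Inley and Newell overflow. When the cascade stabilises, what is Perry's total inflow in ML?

20

Round 1 — Inley, Newell overflow (initial).
  Ashby: +90 → 90 < 120
  Brook: +80 → 80 ≥ 60
  Fallow: +35+90 → 125 ≥ 90
Round 2 — Brook, Fallow overflow.
  Ashby: +85 → 175 ≥ 120
  Claymore: +45+40 → 85 ≥ 60
Round 3 — Ashby, Claymore overflow.
  Perry: +20 → 20 < 120
No further overflows.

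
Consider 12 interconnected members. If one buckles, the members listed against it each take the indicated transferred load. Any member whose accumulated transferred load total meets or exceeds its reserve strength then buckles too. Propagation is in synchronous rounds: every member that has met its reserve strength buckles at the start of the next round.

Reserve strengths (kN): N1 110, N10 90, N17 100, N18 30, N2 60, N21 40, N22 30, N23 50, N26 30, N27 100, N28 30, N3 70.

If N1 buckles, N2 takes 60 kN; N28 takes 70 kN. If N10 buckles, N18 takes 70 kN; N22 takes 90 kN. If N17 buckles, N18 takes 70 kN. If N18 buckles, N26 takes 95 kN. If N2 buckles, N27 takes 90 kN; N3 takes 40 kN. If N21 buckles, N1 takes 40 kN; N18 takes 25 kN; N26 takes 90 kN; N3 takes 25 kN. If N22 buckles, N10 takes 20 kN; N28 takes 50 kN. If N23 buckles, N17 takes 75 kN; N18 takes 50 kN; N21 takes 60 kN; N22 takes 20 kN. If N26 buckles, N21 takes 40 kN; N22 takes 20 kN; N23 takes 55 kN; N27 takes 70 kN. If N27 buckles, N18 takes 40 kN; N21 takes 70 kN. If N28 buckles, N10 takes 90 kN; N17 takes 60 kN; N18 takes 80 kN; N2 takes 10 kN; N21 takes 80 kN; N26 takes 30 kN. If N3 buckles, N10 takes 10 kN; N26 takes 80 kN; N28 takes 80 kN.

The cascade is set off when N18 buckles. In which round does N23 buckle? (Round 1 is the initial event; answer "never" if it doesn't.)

3

Round 1 — N18 buckles (initial).
  N26: +95 → 95 ≥ 30
Round 2 — N26 buckles.
  N21: +40 → 40 ≥ 40
  N22: +20 → 20 < 30
  N23: +55 → 55 ≥ 50
  N27: +70 → 70 < 100
Round 3 — N21, N23 buckle.
  N1: +40 → 40 < 110
  N17: +75 → 75 < 100
  N22: +20 → 40 ≥ 30
  N3: +25 → 25 < 70
Round 4 — N22 buckles.
  N10: +20 → 20 < 90
  N28: +50 → 50 ≥ 30
Round 5 — N28 buckles.
  N10: +90 → 110 ≥ 90
  N17: +60 → 135 ≥ 100
  N2: +10 → 10 < 60
Round 6 — N10, N17 buckle.
No further bucklings.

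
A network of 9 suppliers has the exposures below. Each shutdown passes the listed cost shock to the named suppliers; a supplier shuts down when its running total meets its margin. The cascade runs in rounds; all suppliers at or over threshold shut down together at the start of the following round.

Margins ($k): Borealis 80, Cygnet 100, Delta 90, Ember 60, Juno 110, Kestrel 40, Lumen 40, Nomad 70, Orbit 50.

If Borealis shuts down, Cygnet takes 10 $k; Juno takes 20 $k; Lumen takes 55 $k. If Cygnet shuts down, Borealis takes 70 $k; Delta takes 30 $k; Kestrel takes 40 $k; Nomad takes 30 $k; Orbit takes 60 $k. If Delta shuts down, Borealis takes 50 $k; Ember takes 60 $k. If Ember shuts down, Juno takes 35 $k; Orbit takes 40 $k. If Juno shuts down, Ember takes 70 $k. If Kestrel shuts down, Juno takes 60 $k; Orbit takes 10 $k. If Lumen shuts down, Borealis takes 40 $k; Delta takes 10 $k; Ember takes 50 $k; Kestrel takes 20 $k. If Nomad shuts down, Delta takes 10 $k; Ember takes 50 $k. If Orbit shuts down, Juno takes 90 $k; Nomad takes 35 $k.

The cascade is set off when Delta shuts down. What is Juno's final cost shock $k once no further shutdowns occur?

35

Round 1 — Delta shuts down (initial).
  Borealis: +50 → 50 < 80
  Ember: +60 → 60 ≥ 60
Round 2 — Ember shuts down.
  Juno: +35 → 35 < 110
  Orbit: +40 → 40 < 50
No further shutdowns.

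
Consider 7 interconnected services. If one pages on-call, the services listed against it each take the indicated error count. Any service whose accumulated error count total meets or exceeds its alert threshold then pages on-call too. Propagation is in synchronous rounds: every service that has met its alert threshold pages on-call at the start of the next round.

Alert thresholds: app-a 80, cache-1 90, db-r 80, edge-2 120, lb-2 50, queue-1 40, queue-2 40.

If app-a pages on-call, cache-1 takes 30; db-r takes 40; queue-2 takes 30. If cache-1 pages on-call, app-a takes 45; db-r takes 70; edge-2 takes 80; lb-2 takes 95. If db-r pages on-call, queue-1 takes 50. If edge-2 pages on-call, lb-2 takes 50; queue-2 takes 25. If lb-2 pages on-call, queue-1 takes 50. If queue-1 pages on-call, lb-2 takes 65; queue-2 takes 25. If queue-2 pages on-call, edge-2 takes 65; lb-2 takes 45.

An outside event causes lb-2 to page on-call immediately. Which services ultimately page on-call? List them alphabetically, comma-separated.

lb-2, queue-1

Round 1 — lb-2 pages on-call (initial).
  queue-1: +50 → 50 ≥ 40
Round 2 — queue-1 pages on-call.
  queue-2: +25 → 25 < 40
No further pages.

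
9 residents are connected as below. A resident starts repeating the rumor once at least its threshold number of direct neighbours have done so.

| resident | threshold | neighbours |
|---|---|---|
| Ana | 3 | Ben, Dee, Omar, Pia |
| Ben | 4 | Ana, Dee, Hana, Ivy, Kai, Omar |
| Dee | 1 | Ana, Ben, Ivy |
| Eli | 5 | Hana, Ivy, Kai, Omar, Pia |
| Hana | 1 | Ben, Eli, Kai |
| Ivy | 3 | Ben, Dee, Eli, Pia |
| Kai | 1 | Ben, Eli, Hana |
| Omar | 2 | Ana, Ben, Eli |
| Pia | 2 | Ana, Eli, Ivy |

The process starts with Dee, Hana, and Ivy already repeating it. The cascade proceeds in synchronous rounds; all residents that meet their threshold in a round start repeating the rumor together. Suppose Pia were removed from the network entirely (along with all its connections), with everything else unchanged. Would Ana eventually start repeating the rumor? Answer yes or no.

With Pia removed:
Round 1 — Dee, Hana, Ivy start repeating the rumor (initial).
Round 2 — checking thresholds:
  Ana: 1 of 3 neighbours < 3, holds.
  Ben: 3 of 6 neighbours < 4, holds.
  Eli: 2 of 4 neighbours < 5, holds.
  Kai: 1 of 3 neighbours ≥ 1, starts repeating the rumor.
Round 3 — checking thresholds:
  Ana: 1 of 3 neighbours < 3, holds.
  Ben: 4 of 6 neighbours ≥ 4, starts repeating the rumor.
  Eli: 3 of 4 neighbours < 5, holds.
Round 4 — no new spreads; cascade stops.

no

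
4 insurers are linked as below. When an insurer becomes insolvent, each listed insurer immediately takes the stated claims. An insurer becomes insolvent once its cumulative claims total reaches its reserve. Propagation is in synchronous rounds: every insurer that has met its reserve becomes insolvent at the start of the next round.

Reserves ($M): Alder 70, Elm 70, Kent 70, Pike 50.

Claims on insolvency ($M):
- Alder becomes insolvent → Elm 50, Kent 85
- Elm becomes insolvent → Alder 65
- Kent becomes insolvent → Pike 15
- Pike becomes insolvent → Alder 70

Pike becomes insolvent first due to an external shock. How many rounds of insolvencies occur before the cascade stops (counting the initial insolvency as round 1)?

3

Round 1 — Pike becomes insolvent (initial).
  Alder: +70 → 70 ≥ 70
Round 2 — Alder becomes insolvent.
  Elm: +50 → 50 < 70
  Kent: +85 → 85 ≥ 70
Round 3 — Kent becomes insolvent.
No further insolvencies.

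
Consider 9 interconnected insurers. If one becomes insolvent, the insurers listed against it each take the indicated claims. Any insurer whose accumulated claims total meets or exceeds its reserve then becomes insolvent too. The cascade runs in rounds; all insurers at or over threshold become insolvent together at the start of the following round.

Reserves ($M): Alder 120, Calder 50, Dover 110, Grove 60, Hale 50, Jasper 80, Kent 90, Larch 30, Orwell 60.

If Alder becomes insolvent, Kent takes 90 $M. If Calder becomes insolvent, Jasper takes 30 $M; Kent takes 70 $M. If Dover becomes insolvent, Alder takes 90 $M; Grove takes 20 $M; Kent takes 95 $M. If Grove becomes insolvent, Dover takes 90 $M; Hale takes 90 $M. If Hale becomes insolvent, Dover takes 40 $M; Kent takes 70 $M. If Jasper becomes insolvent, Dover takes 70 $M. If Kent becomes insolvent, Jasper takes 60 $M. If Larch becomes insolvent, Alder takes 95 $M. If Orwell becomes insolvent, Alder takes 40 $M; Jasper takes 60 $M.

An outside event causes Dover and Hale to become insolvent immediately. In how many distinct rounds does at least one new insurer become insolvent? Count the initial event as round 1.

Round 1 — Dover, Hale become insolvent (initial).
  Alder: +90 → 90 < 120
  Grove: +20 → 20 < 60
  Kent: +95+70 → 165 ≥ 90
Round 2 — Kent becomes insolvent.
  Jasper: +60 → 60 < 80
No further insolvencies.

2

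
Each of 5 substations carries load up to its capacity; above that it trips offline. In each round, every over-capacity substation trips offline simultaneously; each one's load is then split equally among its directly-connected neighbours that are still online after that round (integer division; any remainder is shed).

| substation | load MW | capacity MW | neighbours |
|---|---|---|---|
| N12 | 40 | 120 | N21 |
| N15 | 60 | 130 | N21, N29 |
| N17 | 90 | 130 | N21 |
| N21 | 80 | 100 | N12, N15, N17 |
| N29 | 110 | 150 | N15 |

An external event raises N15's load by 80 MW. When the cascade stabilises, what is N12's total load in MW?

Round 1 — N15 at 140 > 130. N15 trips offline.
  N15 sheds 140 MW to N21, N29: 70 each.
    N21: 80+70 = 150 > 100
    N29: 110+70 = 180 > 150
Round 2 — N21, N29 trip offline.
  N21 sheds 150 MW to N12, N17: 75 each.
    N12: 40+75 = 115 ≤ 120
    N17: 90+75 = 165 > 130
  N29 sheds 180 MW: no online neighbours, lost.
Round 3 — N17 trips offline.
  N17 sheds 165 MW: no online neighbours, lost.
No further trips.

115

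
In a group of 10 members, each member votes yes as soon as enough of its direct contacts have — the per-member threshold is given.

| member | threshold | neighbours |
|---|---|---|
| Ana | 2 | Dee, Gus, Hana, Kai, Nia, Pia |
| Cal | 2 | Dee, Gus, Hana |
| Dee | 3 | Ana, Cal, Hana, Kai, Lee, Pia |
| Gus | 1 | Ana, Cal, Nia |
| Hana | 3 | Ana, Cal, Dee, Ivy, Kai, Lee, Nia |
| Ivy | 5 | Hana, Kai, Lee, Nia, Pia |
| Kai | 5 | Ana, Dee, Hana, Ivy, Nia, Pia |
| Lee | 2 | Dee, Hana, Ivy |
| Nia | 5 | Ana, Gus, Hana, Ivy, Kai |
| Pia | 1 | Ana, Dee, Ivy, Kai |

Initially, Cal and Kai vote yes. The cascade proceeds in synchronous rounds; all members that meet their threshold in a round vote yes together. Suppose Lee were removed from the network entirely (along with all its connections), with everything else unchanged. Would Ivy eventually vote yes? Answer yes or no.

With Lee removed:
Round 1 — Cal, Kai vote yes (initial).
Round 2 — checking thresholds:
  Ana: 1 of 6 neighbours < 2, holds.
  Dee: 2 of 5 neighbours < 3, holds.
  Gus: 1 of 3 neighbours ≥ 1, votes yes.
  Hana: 2 of 6 neighbours < 3, holds.
  Ivy: 1 of 4 neighbours < 5, holds.
  Nia: 1 of 5 neighbours < 5, holds.
  Pia: 1 of 4 neighbours ≥ 1, votes yes.
Round 3 — checking thresholds:
  Ana: 3 of 6 neighbours ≥ 2, votes yes.
  Dee: 3 of 5 neighbours ≥ 3, votes yes.
  Hana: 2 of 6 neighbours < 3, holds.
  Ivy: 2 of 4 neighbours < 5, holds.
  Nia: 2 of 5 neighbours < 5, holds.
Round 4 — checking thresholds:
  Hana: 4 of 6 neighbours ≥ 3, votes yes.
  Ivy: 2 of 4 neighbours < 5, holds.
  Nia: 3 of 5 neighbours < 5, holds.
Round 5 — no new yes votes; cascade stops.

no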